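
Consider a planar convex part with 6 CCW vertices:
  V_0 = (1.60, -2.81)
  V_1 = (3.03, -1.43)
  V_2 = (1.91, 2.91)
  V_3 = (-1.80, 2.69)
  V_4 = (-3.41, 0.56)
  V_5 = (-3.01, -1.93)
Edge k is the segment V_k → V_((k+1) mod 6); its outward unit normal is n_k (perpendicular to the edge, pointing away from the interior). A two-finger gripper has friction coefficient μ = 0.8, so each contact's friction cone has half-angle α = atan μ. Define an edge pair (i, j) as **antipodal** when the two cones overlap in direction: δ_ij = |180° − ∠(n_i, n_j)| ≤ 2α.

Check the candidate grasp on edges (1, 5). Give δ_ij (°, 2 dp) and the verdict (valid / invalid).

α = atan 0.8 = 38.66°;  2α = 77.32°
edge 1: e_1 = (-1.12, +4.34);  n_1 = (+0.9683, +0.2499)
edge 5: e_5 = (+4.61, -0.88);  n_5 = (-0.1875, -0.9823)
∠(n_1, n_5) = 115.28°
δ = |180° − 115.28°| = 64.72°
64.72° ≤ 2α = 77.32°  →  valid

δ = 64.72°, valid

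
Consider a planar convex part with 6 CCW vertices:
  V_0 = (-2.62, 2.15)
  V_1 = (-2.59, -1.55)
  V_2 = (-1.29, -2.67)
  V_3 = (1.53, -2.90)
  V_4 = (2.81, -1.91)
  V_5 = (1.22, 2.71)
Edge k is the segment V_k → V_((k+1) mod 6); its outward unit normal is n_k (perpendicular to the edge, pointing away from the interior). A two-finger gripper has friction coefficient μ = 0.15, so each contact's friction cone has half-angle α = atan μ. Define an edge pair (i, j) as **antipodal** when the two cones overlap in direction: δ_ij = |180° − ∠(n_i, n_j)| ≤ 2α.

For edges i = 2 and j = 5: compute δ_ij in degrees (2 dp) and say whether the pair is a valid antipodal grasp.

δ = 12.96°, valid

α = atan 0.15 = 8.53°;  2α = 17.06°
edge 2: e_2 = (+2.82, -0.23);  n_2 = (-0.0813, -0.9967)
edge 5: e_5 = (-3.84, -0.56);  n_5 = (-0.1443, +0.9895)
∠(n_2, n_5) = 167.04°
δ = |180° − 167.04°| = 12.96°
12.96° ≤ 2α = 17.06°  →  valid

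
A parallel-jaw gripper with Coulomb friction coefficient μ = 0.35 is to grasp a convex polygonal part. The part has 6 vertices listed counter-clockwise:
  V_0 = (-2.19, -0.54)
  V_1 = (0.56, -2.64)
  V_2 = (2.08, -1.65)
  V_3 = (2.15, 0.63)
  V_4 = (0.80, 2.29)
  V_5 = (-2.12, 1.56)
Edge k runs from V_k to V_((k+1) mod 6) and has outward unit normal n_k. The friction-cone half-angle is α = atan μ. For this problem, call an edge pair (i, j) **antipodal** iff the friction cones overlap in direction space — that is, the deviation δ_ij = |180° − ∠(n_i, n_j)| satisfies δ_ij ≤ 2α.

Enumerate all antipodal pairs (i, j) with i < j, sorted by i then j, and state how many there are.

α = atan 0.35 = 19.29°;  2α = 38.58°
n_0 = (-0.6069, -0.7948)
n_1 = (+0.5458, -0.8379)
n_2 = (+0.9995, -0.0307)
n_3 = (+0.7758, +0.6309)
n_4 = (-0.2425, +0.9701)
n_5 = (-0.9994, +0.0333)
  (0,1): δ = 109.56°  ·
  (0,2): δ = 54.39°  ·
  (0,3): δ = 13.51°  ✓
  (0,4): δ = 51.40°  ·
  (0,5): δ = 125.46°  ·
  (1,2): δ = 124.84°  ·
  (1,3): δ = 83.96°  ·
  (1,4): δ = 19.04°  ✓
  (1,5): δ = 55.01°  ·
  (2,3): δ = 139.12°  ·
  (2,4): δ = 74.21°  ·
  (2,5): δ = 0.15°  ✓
  (3,4): δ = 115.08°  ·
  (3,5): δ = 41.03°  ·
  (4,5): δ = 105.95°  ·
antipodal pairs: 3

count = 3; pairs: (0,3), (1,4), (2,5)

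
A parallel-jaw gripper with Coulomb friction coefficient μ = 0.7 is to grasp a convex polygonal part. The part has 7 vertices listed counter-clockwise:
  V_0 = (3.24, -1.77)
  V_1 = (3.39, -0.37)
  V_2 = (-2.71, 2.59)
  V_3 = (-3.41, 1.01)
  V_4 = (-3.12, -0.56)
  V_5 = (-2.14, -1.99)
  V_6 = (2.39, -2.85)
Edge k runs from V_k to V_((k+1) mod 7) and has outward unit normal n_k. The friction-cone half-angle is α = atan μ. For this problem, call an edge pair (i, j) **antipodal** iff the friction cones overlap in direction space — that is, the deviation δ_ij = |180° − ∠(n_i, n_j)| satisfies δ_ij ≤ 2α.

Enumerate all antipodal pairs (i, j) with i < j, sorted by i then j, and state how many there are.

count = 8; pairs: (0,2), (0,3), (0,4), (1,3), (1,4), (1,5), (2,6), (3,6)

α = atan 0.7 = 34.99°;  2α = 69.98°
n_0 = (+0.9943, -0.1065)
n_1 = (+0.4366, +0.8997)
n_2 = (-0.9143, +0.4051)
n_3 = (-0.9834, -0.1816)
n_4 = (-0.8249, -0.5653)
n_5 = (-0.1865, -0.9825)
n_6 = (+0.7858, -0.6185)
  (0,1): δ = 109.77°  ·
  (0,2): δ = 17.78°  ✓
  (0,3): δ = 16.58°  ✓
  (0,4): δ = 40.54°  ✓
  (0,5): δ = 85.37°  ·
  (0,6): δ = 147.91°  ·
  (1,2): δ = 88.01°  ·
  (1,3): δ = 53.65°  ✓
  (1,4): δ = 29.69°  ✓
  (1,5): δ = 15.14°  ✓
  (1,6): δ = 77.68°  ·
  (2,3): δ = 145.64°  ·
  (2,4): δ = 121.68°  ·
  (2,5): δ = 76.85°  ·
  (2,6): δ = 14.31°  ✓
  (3,4): δ = 156.04°  ·
  (3,5): δ = 111.21°  ·
  (3,6): δ = 48.67°  ✓
  (4,5): δ = 135.17°  ·
  (4,6): δ = 72.63°  ·
  (5,6): δ = 117.45°  ·
antipodal pairs: 8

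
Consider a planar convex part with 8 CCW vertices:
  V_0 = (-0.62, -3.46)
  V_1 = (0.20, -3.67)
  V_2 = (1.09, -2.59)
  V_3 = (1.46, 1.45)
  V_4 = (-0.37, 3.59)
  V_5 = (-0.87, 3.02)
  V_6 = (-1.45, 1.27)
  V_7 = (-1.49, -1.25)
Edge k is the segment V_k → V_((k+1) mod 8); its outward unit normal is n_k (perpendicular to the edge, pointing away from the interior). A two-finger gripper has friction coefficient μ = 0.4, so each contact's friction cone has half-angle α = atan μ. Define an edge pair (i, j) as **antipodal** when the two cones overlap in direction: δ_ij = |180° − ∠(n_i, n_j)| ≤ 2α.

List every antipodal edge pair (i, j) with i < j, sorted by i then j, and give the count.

α = atan 0.4 = 21.80°;  2α = 43.60°
n_0 = (-0.2481, -0.9687)
n_1 = (+0.7717, -0.6360)
n_2 = (+0.9958, -0.0912)
n_3 = (+0.7600, +0.6499)
n_4 = (-0.7518, +0.6594)
n_5 = (-0.9492, +0.3146)
n_6 = (-0.9999, +0.0159)
n_7 = (-0.9305, -0.3663)
  (0,1): δ = 115.13°  ·
  (0,2): δ = 80.87°  ·
  (0,3): δ = 35.10°  ✓
  (0,4): δ = 63.11°  ·
  (0,5): δ = 86.03°  ·
  (0,6): δ = 103.46°  ·
  (0,7): δ = 125.85°  ·
  (1,2): δ = 145.74°  ·
  (1,3): δ = 99.97°  ·
  (1,4): δ = 1.77°  ✓
  (1,5): δ = 21.15°  ✓
  (1,6): δ = 38.58°  ✓
  (1,7): δ = 60.98°  ·
  (2,3): δ = 134.23°  ·
  (2,4): δ = 36.02°  ✓
  (2,5): δ = 13.10°  ✓
  (2,6): δ = 4.32°  ✓
  (2,7): δ = 26.72°  ✓
  (3,4): δ = 81.79°  ·
  (3,5): δ = 58.87°  ·
  (3,6): δ = 41.44°  ✓
  (3,7): δ = 19.05°  ✓
  (4,5): δ = 157.08°  ·
  (4,6): δ = 139.65°  ·
  (4,7): δ = 117.26°  ·
  (5,6): δ = 162.57°  ·
  (5,7): δ = 140.18°  ·
  (6,7): δ = 157.60°  ·
antipodal pairs: 10

count = 10; pairs: (0,3), (1,4), (1,5), (1,6), (2,4), (2,5), (2,6), (2,7), (3,6), (3,7)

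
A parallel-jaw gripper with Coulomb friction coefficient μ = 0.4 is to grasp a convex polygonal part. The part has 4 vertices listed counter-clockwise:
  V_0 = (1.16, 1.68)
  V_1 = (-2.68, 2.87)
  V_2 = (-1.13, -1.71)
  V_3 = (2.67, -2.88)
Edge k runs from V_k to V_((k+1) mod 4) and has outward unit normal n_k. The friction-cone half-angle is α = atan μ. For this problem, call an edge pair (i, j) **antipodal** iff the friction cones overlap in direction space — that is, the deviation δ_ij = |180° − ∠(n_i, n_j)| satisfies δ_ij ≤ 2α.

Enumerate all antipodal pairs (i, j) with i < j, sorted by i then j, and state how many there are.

α = atan 0.4 = 21.80°;  2α = 43.60°
n_0 = (+0.2960, +0.9552)
n_1 = (-0.9472, -0.3206)
n_2 = (-0.2943, -0.9557)
n_3 = (+0.9493, +0.3144)
  (0,1): δ = 54.08°  ·
  (0,2): δ = 0.10°  ✓
  (0,3): δ = 125.54°  ·
  (1,2): δ = 125.81°  ·
  (1,3): δ = 0.38°  ✓
  (2,3): δ = 54.56°  ·
antipodal pairs: 2

count = 2; pairs: (0,2), (1,3)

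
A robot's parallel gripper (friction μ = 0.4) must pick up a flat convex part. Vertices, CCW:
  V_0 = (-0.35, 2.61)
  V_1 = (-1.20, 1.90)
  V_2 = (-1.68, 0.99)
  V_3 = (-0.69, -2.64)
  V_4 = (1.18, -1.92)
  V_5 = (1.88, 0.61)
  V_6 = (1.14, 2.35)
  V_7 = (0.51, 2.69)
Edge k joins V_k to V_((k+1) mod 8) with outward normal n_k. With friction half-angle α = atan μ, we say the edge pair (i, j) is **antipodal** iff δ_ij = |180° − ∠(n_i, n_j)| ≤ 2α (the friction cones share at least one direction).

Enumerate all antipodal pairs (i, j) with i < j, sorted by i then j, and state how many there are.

count = 7; pairs: (0,3), (0,4), (1,3), (1,4), (2,4), (2,5), (3,7)

α = atan 0.4 = 21.80°;  2α = 43.60°
n_0 = (-0.6411, +0.7675)
n_1 = (-0.8845, +0.4665)
n_2 = (-0.9648, -0.2631)
n_3 = (+0.3593, -0.9332)
n_4 = (+0.9638, -0.2667)
n_5 = (+0.9202, +0.3914)
n_6 = (+0.4749, +0.8800)
n_7 = (-0.0926, +0.9957)
  (0,1): δ = 157.68°  ·
  (0,2): δ = 114.62°  ·
  (0,3): δ = 18.81°  ✓
  (0,4): δ = 34.66°  ✓
  (0,5): δ = 73.17°  ·
  (0,6): δ = 111.77°  ·
  (0,7): δ = 145.44°  ·
  (1,2): δ = 136.93°  ·
  (1,3): δ = 41.13°  ✓
  (1,4): δ = 12.34°  ✓
  (1,5): δ = 50.85°  ·
  (1,6): δ = 89.46°  ·
  (1,7): δ = 123.12°  ·
  (2,3): δ = 84.20°  ·
  (2,4): δ = 30.72°  ✓
  (2,5): δ = 7.78°  ✓
  (2,6): δ = 46.39°  ·
  (2,7): δ = 80.06°  ·
  (3,4): δ = 126.52°  ·
  (3,5): δ = 88.02°  ·
  (3,6): δ = 49.41°  ·
  (3,7): δ = 15.74°  ✓
  (4,5): δ = 141.49°  ·
  (4,6): δ = 102.89°  ·
  (4,7): δ = 69.22°  ·
  (5,6): δ = 141.39°  ·
  (5,7): δ = 107.72°  ·
  (6,7): δ = 146.33°  ·
antipodal pairs: 7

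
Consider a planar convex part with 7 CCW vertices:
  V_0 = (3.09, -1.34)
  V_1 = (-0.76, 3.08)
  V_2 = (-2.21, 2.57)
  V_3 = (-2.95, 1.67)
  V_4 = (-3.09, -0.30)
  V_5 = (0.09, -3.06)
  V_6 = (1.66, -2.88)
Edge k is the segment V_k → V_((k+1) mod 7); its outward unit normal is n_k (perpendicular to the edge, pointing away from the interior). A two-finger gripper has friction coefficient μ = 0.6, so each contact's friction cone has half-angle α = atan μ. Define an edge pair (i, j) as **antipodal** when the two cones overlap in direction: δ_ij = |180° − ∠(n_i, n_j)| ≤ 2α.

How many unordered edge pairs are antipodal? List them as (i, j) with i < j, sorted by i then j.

α = atan 0.6 = 30.96°;  2α = 61.93°
n_0 = (+0.7541, +0.6568)
n_1 = (-0.3318, +0.9434)
n_2 = (-0.7724, +0.6351)
n_3 = (-0.9975, +0.0709)
n_4 = (-0.6555, -0.7552)
n_5 = (+0.1139, -0.9935)
n_6 = (+0.7328, -0.6805)
  (0,1): δ = 111.68°  ·
  (0,2): δ = 80.48°  ·
  (0,3): δ = 45.12°  ✓
  (0,4): δ = 7.99°  ✓
  (0,5): δ = 55.48°  ✓
  (0,6): δ = 96.06°  ·
  (1,2): δ = 148.81°  ·
  (1,3): δ = 113.44°  ·
  (1,4): δ = 60.33°  ✓
  (1,5): δ = 12.84°  ✓
  (1,6): δ = 27.74°  ✓
  (2,3): δ = 144.64°  ·
  (2,4): δ = 91.53°  ·
  (2,5): δ = 44.03°  ✓
  (2,6): δ = 3.45°  ✓
  (3,4): δ = 126.89°  ·
  (3,5): δ = 79.39°  ·
  (3,6): δ = 38.81°  ✓
  (4,5): δ = 132.50°  ·
  (4,6): δ = 91.92°  ·
  (5,6): δ = 139.42°  ·
antipodal pairs: 9

count = 9; pairs: (0,3), (0,4), (0,5), (1,4), (1,5), (1,6), (2,5), (2,6), (3,6)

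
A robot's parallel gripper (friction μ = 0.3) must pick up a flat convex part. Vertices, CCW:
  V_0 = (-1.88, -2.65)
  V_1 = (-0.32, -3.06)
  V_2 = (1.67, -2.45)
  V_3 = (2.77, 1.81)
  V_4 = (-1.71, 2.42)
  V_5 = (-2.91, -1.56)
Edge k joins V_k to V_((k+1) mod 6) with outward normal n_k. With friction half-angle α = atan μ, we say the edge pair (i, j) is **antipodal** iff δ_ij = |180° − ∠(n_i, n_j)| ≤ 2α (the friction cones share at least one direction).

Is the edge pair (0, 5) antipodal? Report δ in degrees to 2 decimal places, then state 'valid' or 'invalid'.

α = atan 0.3 = 16.70°;  2α = 33.40°
edge 0: e_0 = (+1.56, -0.41);  n_0 = (-0.2542, -0.9672)
edge 5: e_5 = (+1.03, -1.09);  n_5 = (-0.7268, -0.6868)
∠(n_0, n_5) = 31.90°
δ = |180° − 31.90°| = 148.10°
148.10° > 2α = 33.40°  →  invalid

δ = 148.10°, invalid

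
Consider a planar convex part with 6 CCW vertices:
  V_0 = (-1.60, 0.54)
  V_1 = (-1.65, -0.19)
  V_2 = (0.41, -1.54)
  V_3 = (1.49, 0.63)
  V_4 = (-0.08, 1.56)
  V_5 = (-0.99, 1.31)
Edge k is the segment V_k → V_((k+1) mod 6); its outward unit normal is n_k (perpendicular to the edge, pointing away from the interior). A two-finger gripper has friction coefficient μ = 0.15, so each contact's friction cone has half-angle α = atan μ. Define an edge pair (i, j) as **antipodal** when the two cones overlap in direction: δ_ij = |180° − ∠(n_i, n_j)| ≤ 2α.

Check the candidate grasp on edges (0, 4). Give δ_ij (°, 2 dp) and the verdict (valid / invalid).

δ = 109.28°, invalid

α = atan 0.15 = 8.53°;  2α = 17.06°
edge 0: e_0 = (-0.05, -0.73);  n_0 = (-0.9977, +0.0683)
edge 4: e_4 = (-0.91, -0.25);  n_4 = (-0.2649, +0.9643)
∠(n_0, n_4) = 70.72°
δ = |180° − 70.72°| = 109.28°
109.28° > 2α = 17.06°  →  invalid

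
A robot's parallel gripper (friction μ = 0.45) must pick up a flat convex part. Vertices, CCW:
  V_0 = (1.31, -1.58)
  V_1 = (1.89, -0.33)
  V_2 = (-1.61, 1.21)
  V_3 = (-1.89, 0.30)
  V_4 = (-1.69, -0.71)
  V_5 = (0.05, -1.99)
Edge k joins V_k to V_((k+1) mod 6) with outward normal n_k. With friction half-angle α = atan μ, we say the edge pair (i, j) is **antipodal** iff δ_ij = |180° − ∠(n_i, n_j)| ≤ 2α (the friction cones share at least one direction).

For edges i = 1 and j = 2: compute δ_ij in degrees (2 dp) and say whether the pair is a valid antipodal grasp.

δ = 83.35°, invalid

α = atan 0.45 = 24.23°;  2α = 48.46°
edge 1: e_1 = (-3.50, +1.54);  n_1 = (+0.4027, +0.9153)
edge 2: e_2 = (-0.28, -0.91);  n_2 = (-0.9558, +0.2941)
∠(n_1, n_2) = 96.65°
δ = |180° − 96.65°| = 83.35°
83.35° > 2α = 48.46°  →  invalid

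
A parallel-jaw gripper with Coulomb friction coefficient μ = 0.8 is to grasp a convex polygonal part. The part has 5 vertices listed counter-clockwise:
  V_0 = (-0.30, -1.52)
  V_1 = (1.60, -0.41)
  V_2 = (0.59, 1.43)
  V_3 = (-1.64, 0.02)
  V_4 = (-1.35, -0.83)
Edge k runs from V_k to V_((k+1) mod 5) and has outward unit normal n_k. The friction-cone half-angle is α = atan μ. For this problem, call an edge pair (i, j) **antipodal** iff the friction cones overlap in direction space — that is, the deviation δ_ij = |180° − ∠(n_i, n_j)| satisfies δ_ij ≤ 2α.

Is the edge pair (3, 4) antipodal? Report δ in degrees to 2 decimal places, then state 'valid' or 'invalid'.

δ = 142.15°, invalid

α = atan 0.8 = 38.66°;  2α = 77.32°
edge 3: e_3 = (+0.29, -0.85);  n_3 = (-0.9464, -0.3229)
edge 4: e_4 = (+1.05, -0.69);  n_4 = (-0.5492, -0.8357)
∠(n_3, n_4) = 37.85°
δ = |180° − 37.85°| = 142.15°
142.15° > 2α = 77.32°  →  invalid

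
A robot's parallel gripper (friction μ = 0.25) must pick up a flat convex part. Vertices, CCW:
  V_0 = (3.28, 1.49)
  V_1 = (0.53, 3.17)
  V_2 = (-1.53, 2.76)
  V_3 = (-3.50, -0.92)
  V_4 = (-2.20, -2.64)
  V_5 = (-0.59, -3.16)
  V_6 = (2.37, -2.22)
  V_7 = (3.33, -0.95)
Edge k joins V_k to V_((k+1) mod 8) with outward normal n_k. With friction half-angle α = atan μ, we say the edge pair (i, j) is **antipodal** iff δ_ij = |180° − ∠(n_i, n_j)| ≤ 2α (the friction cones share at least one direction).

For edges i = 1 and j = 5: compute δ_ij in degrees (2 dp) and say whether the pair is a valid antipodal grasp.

α = atan 0.25 = 14.04°;  2α = 28.07°
edge 1: e_1 = (-2.06, -0.41);  n_1 = (-0.1952, +0.9808)
edge 5: e_5 = (+2.96, +0.94);  n_5 = (+0.3027, -0.9531)
∠(n_1, n_5) = 173.64°
δ = |180° − 173.64°| = 6.36°
6.36° ≤ 2α = 28.07°  →  valid

δ = 6.36°, valid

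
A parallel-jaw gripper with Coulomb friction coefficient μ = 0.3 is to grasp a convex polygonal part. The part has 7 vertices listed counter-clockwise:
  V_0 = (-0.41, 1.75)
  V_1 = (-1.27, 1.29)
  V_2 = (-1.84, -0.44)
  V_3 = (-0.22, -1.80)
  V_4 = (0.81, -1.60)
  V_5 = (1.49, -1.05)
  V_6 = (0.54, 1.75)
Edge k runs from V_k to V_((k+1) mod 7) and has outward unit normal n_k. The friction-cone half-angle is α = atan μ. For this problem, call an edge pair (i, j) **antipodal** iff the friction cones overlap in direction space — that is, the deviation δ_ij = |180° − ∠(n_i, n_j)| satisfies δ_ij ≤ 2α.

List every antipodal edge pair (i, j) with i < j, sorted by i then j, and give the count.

count = 5; pairs: (0,3), (0,4), (1,4), (2,5), (3,6)

α = atan 0.3 = 16.70°;  2α = 33.40°
n_0 = (-0.4717, +0.8818)
n_1 = (-0.9498, +0.3129)
n_2 = (-0.6430, -0.7659)
n_3 = (+0.1906, -0.9817)
n_4 = (+0.6289, -0.7775)
n_5 = (+0.9470, +0.3213)
n_6 = (+0.0000, +1.0000)
  (0,1): δ = 136.38°  ·
  (0,2): δ = 68.16°  ·
  (0,3): δ = 17.15°  ✓
  (0,4): δ = 10.83°  ✓
  (0,5): δ = 80.60°  ·
  (0,6): δ = 151.86°  ·
  (1,2): δ = 111.78°  ·
  (1,3): δ = 60.78°  ·
  (1,4): δ = 32.80°  ✓
  (1,5): δ = 36.98°  ·
  (1,6): δ = 108.24°  ·
  (2,3): δ = 129.00°  ·
  (2,4): δ = 101.02°  ·
  (2,5): δ = 31.24°  ✓
  (2,6): δ = 40.01°  ·
  (3,4): δ = 152.02°  ·
  (3,5): δ = 82.25°  ·
  (3,6): δ = 10.99°  ✓
  (4,5): δ = 110.23°  ·
  (4,6): δ = 38.97°  ·
  (5,6): δ = 108.74°  ·
antipodal pairs: 5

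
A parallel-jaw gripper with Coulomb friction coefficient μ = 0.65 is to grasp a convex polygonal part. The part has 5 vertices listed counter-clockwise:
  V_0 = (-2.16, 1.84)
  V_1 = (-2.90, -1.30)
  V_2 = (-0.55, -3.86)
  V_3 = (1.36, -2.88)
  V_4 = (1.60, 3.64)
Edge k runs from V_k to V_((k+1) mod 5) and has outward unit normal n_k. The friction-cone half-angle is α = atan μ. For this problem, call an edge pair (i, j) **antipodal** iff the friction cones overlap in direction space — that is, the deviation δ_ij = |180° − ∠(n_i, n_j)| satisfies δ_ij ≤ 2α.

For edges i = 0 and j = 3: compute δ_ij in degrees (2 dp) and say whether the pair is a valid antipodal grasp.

α = atan 0.65 = 33.02°;  2α = 66.05°
edge 0: e_0 = (-0.74, -3.14);  n_0 = (-0.9733, +0.2294)
edge 3: e_3 = (+0.24, +6.52);  n_3 = (+0.9993, -0.0368)
∠(n_0, n_3) = 168.85°
δ = |180° − 168.85°| = 11.15°
11.15° ≤ 2α = 66.05°  →  valid

δ = 11.15°, valid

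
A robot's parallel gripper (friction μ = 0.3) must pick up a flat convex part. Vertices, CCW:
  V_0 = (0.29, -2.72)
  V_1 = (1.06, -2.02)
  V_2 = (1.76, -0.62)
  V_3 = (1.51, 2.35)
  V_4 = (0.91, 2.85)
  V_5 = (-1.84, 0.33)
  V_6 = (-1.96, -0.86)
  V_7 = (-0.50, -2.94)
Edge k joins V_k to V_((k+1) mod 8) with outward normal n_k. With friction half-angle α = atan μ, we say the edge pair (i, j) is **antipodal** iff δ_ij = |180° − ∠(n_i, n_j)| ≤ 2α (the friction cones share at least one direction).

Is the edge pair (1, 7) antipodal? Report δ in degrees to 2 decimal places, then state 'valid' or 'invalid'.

δ = 132.13°, invalid

α = atan 0.3 = 16.70°;  2α = 33.40°
edge 1: e_1 = (+0.70, +1.40);  n_1 = (+0.8944, -0.4472)
edge 7: e_7 = (+0.79, +0.22);  n_7 = (+0.2683, -0.9633)
∠(n_1, n_7) = 47.87°
δ = |180° − 47.87°| = 132.13°
132.13° > 2α = 33.40°  →  invalid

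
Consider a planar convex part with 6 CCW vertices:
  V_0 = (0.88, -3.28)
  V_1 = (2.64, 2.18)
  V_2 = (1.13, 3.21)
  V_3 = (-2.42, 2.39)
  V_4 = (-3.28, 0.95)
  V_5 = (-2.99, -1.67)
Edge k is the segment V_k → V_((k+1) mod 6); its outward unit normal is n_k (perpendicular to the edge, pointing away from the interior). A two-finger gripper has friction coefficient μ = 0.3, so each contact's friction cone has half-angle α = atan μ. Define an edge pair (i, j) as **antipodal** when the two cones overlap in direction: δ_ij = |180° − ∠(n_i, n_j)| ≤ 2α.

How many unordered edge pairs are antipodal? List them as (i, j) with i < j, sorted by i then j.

α = atan 0.3 = 16.70°;  2α = 33.40°
n_0 = (+0.9518, -0.3068)
n_1 = (+0.5635, +0.8261)
n_2 = (-0.2251, +0.9743)
n_3 = (-0.8585, +0.5127)
n_4 = (-0.9939, -0.1100)
n_5 = (-0.3841, -0.9233)
  (0,1): δ = 106.43°  ·
  (0,2): δ = 59.13°  ·
  (0,3): δ = 12.98°  ✓
  (0,4): δ = 24.18°  ✓
  (0,5): δ = 85.28°  ·
  (1,2): δ = 132.69°  ·
  (1,3): δ = 86.55°  ·
  (1,4): δ = 49.39°  ·
  (1,5): δ = 11.71°  ✓
  (2,3): δ = 133.85°  ·
  (2,4): δ = 96.69°  ·
  (2,5): δ = 35.59°  ·
  (3,4): δ = 142.84°  ·
  (3,5): δ = 81.74°  ·
  (4,5): δ = 118.90°  ·
antipodal pairs: 3

count = 3; pairs: (0,3), (0,4), (1,5)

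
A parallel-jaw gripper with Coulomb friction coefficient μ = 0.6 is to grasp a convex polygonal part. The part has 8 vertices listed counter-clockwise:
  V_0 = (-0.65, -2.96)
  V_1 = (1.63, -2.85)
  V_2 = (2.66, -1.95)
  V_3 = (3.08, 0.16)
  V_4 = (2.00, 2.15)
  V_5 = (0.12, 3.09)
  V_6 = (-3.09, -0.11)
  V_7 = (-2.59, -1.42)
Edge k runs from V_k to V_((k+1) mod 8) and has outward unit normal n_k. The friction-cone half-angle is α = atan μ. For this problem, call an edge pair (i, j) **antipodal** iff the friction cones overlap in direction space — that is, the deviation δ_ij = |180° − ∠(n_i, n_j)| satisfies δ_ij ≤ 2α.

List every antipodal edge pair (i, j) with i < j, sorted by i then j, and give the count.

α = atan 0.6 = 30.96°;  2α = 61.93°
n_0 = (+0.0482, -0.9988)
n_1 = (+0.6580, -0.7530)
n_2 = (+0.9808, -0.1952)
n_3 = (+0.8789, +0.4770)
n_4 = (+0.4472, +0.8944)
n_5 = (-0.7060, +0.7082)
n_6 = (-0.9343, -0.3566)
n_7 = (-0.6217, -0.7832)
  (0,1): δ = 141.62°  ·
  (0,2): δ = 104.02°  ·
  (0,3): δ = 64.27°  ·
  (0,4): δ = 29.33°  ✓
  (0,5): δ = 42.15°  ✓
  (0,6): δ = 108.13°  ·
  (0,7): δ = 138.79°  ·
  (1,2): δ = 142.40°  ·
  (1,3): δ = 102.66°  ·
  (1,4): δ = 67.71°  ·
  (1,5): δ = 3.76°  ✓
  (1,6): δ = 69.74°  ·
  (1,7): δ = 100.41°  ·
  (2,3): δ = 140.25°  ·
  (2,4): δ = 105.31°  ·
  (2,5): δ = 33.83°  ✓
  (2,6): δ = 32.15°  ✓
  (2,7): δ = 62.81°  ·
  (3,4): δ = 145.05°  ·
  (3,5): δ = 73.58°  ·
  (3,6): δ = 7.60°  ✓
  (3,7): δ = 23.07°  ✓
  (4,5): δ = 108.52°  ·
  (4,6): δ = 42.54°  ✓
  (4,7): δ = 11.88°  ✓
  (5,6): δ = 114.02°  ·
  (5,7): δ = 83.35°  ·
  (6,7): δ = 149.33°  ·
antipodal pairs: 9

count = 9; pairs: (0,4), (0,5), (1,5), (2,5), (2,6), (3,6), (3,7), (4,6), (4,7)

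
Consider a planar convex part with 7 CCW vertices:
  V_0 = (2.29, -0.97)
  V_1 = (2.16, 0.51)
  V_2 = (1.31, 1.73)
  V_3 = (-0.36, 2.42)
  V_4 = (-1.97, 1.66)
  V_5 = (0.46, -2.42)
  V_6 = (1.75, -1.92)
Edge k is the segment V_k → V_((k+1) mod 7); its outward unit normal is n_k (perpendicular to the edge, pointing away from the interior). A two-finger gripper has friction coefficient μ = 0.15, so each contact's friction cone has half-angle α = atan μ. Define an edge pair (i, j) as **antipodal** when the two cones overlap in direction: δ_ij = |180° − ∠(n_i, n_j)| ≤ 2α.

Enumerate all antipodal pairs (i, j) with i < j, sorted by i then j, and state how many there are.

count = 2; pairs: (1,4), (3,5)

α = atan 0.15 = 8.53°;  2α = 17.06°
n_0 = (+0.9962, +0.0875)
n_1 = (+0.8205, +0.5717)
n_2 = (+0.3819, +0.9242)
n_3 = (-0.4269, +0.9043)
n_4 = (-0.8592, -0.5117)
n_5 = (+0.3614, -0.9324)
n_6 = (+0.8694, -0.4942)
  (0,1): δ = 150.15°  ·
  (0,2): δ = 117.47°  ·
  (0,3): δ = 69.75°  ·
  (0,4): δ = 25.76°  ·
  (0,5): δ = 106.17°  ·
  (0,6): δ = 145.37°  ·
  (1,2): δ = 147.31°  ·
  (1,3): δ = 99.60°  ·
  (1,4): δ = 4.09°  ✓
  (1,5): δ = 76.32°  ·
  (1,6): δ = 115.52°  ·
  (2,3): δ = 132.28°  ·
  (2,4): δ = 36.77°  ·
  (2,5): δ = 43.64°  ·
  (2,6): δ = 82.83°  ·
  (3,4): δ = 84.49°  ·
  (3,5): δ = 4.08°  ✓
  (3,6): δ = 35.12°  ·
  (4,5): δ = 99.59°  ·
  (4,6): δ = 60.39°  ·
  (5,6): δ = 140.80°  ·
antipodal pairs: 2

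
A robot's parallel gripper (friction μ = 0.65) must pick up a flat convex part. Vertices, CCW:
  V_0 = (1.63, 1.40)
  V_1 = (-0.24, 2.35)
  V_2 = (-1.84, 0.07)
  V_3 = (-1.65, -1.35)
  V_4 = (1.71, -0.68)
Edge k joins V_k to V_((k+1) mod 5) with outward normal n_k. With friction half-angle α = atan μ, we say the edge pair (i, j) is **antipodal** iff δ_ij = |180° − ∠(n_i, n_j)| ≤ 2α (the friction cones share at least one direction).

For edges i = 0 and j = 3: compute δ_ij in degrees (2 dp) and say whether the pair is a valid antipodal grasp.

δ = 38.21°, valid

α = atan 0.65 = 33.02°;  2α = 66.05°
edge 0: e_0 = (-1.87, +0.95);  n_0 = (+0.4529, +0.8915)
edge 3: e_3 = (+3.36, +0.67);  n_3 = (+0.1956, -0.9807)
∠(n_0, n_3) = 141.79°
δ = |180° − 141.79°| = 38.21°
38.21° ≤ 2α = 66.05°  →  valid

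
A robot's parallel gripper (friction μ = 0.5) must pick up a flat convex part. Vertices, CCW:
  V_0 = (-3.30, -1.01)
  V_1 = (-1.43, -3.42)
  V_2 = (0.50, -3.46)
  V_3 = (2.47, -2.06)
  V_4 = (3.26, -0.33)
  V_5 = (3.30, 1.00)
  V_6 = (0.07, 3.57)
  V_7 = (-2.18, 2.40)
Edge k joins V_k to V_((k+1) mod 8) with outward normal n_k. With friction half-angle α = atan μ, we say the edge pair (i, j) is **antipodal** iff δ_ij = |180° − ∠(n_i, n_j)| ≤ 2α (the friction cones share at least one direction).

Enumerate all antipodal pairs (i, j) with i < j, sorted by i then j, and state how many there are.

count = 9; pairs: (0,4), (0,5), (1,5), (1,6), (2,6), (2,7), (3,6), (3,7), (4,7)

α = atan 0.5 = 26.57°;  2α = 53.13°
n_0 = (-0.7901, -0.6130)
n_1 = (-0.0207, -0.9998)
n_2 = (+0.5793, -0.8151)
n_3 = (+0.9096, -0.4154)
n_4 = (+0.9995, -0.0301)
n_5 = (+0.6226, +0.7825)
n_6 = (-0.4614, +0.8872)
n_7 = (-0.9501, +0.3120)
  (0,1): δ = 129.00°  ·
  (0,2): δ = 92.41°  ·
  (0,3): δ = 62.35°  ·
  (0,4): δ = 39.53°  ✓
  (0,5): δ = 13.68°  ✓
  (0,6): δ = 79.67°  ·
  (0,7): δ = 124.01°  ·
  (1,2): δ = 143.41°  ·
  (1,3): δ = 113.36°  ·
  (1,4): δ = 90.54°  ·
  (1,5): δ = 37.32°  ✓
  (1,6): δ = 28.66°  ✓
  (1,7): δ = 73.00°  ·
  (2,3): δ = 149.94°  ·
  (2,4): δ = 127.12°  ·
  (2,5): δ = 73.91°  ·
  (2,6): δ = 7.93°  ✓
  (2,7): δ = 36.42°  ✓
  (3,4): δ = 157.18°  ·
  (3,5): δ = 103.96°  ·
  (3,6): δ = 37.98°  ✓
  (3,7): δ = 6.36°  ✓
  (4,5): δ = 126.79°  ·
  (4,6): δ = 60.80°  ·
  (4,7): δ = 16.46°  ✓
  (5,6): δ = 114.02°  ·
  (5,7): δ = 69.67°  ·
  (6,7): δ = 135.66°  ·
antipodal pairs: 9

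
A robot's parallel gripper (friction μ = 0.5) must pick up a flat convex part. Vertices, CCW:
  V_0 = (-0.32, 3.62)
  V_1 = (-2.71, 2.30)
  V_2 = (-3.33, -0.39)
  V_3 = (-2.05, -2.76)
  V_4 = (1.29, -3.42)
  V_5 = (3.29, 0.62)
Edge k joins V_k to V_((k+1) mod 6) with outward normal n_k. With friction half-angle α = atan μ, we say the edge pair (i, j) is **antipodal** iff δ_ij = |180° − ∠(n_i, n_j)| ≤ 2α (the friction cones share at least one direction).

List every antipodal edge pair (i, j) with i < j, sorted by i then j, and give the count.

α = atan 0.5 = 26.57°;  2α = 53.13°
n_0 = (-0.4835, +0.8754)
n_1 = (-0.9745, +0.2246)
n_2 = (-0.8799, -0.4752)
n_3 = (-0.1939, -0.9810)
n_4 = (+0.8962, -0.4437)
n_5 = (+0.6391, +0.7691)
  (0,1): δ = 131.89°  ·
  (0,2): δ = 90.54°  ·
  (0,3): δ = 40.09°  ✓
  (0,4): δ = 34.75°  ✓
  (0,5): δ = 111.36°  ·
  (1,2): δ = 138.65°  ·
  (1,3): δ = 88.20°  ·
  (1,4): δ = 13.36°  ✓
  (1,5): δ = 63.25°  ·
  (2,3): δ = 129.55°  ·
  (2,4): δ = 54.71°  ·
  (2,5): δ = 21.90°  ✓
  (3,4): δ = 105.16°  ·
  (3,5): δ = 28.55°  ✓
  (4,5): δ = 103.39°  ·
antipodal pairs: 5

count = 5; pairs: (0,3), (0,4), (1,4), (2,5), (3,5)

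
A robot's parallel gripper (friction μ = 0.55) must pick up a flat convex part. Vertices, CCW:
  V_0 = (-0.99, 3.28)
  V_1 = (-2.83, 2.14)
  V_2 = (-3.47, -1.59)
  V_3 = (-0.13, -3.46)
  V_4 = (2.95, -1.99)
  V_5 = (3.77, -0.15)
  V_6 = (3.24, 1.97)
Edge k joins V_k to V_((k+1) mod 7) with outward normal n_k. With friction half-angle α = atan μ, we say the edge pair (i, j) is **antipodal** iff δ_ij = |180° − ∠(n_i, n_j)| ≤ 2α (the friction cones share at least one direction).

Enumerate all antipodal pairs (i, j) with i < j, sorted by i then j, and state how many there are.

count = 8; pairs: (0,3), (0,4), (1,3), (1,4), (1,5), (2,5), (2,6), (3,6)

α = atan 0.55 = 28.81°;  2α = 57.62°
n_0 = (-0.5267, +0.8501)
n_1 = (-0.9856, +0.1691)
n_2 = (-0.4885, -0.8726)
n_3 = (+0.4307, -0.9025)
n_4 = (+0.9134, -0.4071)
n_5 = (+0.9701, +0.2425)
n_6 = (+0.2958, +0.9552)
  (0,1): δ = 131.52°  ·
  (0,2): δ = 61.02°  ·
  (0,3): δ = 6.27°  ✓
  (0,4): δ = 34.20°  ✓
  (0,5): δ = 72.26°  ·
  (0,6): δ = 131.01°  ·
  (1,2): δ = 109.51°  ·
  (1,3): δ = 54.75°  ✓
  (1,4): δ = 14.28°  ✓
  (1,5): δ = 23.77°  ✓
  (1,6): δ = 82.53°  ·
  (2,3): δ = 125.24°  ·
  (2,4): δ = 84.78°  ·
  (2,5): δ = 46.72°  ✓
  (2,6): δ = 12.04°  ✓
  (3,4): δ = 139.53°  ·
  (3,5): δ = 101.48°  ·
  (3,6): δ = 42.72°  ✓
  (4,5): δ = 141.94°  ·
  (4,6): δ = 83.19°  ·
  (5,6): δ = 121.24°  ·
antipodal pairs: 8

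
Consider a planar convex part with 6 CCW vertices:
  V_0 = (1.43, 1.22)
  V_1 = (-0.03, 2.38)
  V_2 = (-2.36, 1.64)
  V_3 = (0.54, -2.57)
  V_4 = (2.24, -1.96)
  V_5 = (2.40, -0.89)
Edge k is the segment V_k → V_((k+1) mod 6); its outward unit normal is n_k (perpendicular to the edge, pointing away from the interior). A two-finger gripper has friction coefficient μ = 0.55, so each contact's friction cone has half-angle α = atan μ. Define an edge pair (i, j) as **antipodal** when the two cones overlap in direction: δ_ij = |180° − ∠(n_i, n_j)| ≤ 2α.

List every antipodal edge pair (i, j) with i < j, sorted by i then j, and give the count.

α = atan 0.55 = 28.81°;  2α = 57.62°
n_0 = (+0.6221, +0.7830)
n_1 = (-0.3027, +0.9531)
n_2 = (-0.8235, -0.5673)
n_3 = (+0.3377, -0.9412)
n_4 = (+0.9890, -0.1479)
n_5 = (+0.9086, +0.4177)
  (0,1): δ = 123.91°  ·
  (0,2): δ = 16.97°  ✓
  (0,3): δ = 58.21°  ·
  (0,4): δ = 119.96°  ·
  (0,5): δ = 153.16°  ·
  (1,2): δ = 73.06°  ·
  (1,3): δ = 2.12°  ✓
  (1,4): δ = 63.88°  ·
  (1,5): δ = 97.07°  ·
  (2,3): δ = 104.82°  ·
  (2,4): δ = 43.07°  ✓
  (2,5): δ = 9.87°  ✓
  (3,4): δ = 118.24°  ·
  (3,5): δ = 85.05°  ·
  (4,5): δ = 146.81°  ·
antipodal pairs: 4

count = 4; pairs: (0,2), (1,3), (2,4), (2,5)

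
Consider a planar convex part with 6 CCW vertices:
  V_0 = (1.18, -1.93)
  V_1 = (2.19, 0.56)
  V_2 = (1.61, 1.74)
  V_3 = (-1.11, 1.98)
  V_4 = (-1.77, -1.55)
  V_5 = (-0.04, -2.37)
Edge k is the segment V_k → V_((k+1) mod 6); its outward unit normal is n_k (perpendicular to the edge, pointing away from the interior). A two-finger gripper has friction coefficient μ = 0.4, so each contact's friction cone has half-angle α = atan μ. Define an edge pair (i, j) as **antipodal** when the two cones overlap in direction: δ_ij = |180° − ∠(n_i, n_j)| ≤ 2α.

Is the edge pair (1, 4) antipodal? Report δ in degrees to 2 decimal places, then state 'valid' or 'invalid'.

α = atan 0.4 = 21.80°;  2α = 43.60°
edge 1: e_1 = (-0.58, +1.18);  n_1 = (+0.8974, +0.4411)
edge 4: e_4 = (+1.73, -0.82);  n_4 = (-0.4283, -0.9036)
∠(n_1, n_4) = 141.54°
δ = |180° − 141.54°| = 38.46°
38.46° ≤ 2α = 43.60°  →  valid

δ = 38.46°, valid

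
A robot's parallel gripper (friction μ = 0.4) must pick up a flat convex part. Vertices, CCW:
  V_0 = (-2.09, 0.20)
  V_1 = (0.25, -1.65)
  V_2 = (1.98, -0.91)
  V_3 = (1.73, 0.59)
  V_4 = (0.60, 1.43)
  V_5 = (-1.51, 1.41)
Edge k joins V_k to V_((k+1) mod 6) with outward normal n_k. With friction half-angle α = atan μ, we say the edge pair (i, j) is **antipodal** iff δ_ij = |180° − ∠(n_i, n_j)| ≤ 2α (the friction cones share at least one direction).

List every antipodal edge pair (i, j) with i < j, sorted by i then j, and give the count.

α = atan 0.4 = 21.80°;  2α = 43.60°
n_0 = (-0.6202, -0.7845)
n_1 = (+0.3933, -0.9194)
n_2 = (+0.9864, +0.1644)
n_3 = (+0.5966, +0.8025)
n_4 = (-0.0095, +1.0000)
n_5 = (-0.9018, +0.4322)
  (0,1): δ = 118.51°  ·
  (0,2): δ = 42.21°  ✓
  (0,3): δ = 1.70°  ✓
  (0,4): δ = 38.87°  ✓
  (0,5): δ = 102.72°  ·
  (1,2): δ = 103.70°  ·
  (1,3): δ = 59.78°  ·
  (1,4): δ = 22.62°  ✓
  (1,5): δ = 41.23°  ✓
  (2,3): δ = 136.09°  ·
  (2,4): δ = 98.92°  ·
  (2,5): δ = 35.07°  ✓
  (3,4): δ = 142.83°  ·
  (3,5): δ = 78.98°  ·
  (4,5): δ = 116.15°  ·
antipodal pairs: 6

count = 6; pairs: (0,2), (0,3), (0,4), (1,4), (1,5), (2,5)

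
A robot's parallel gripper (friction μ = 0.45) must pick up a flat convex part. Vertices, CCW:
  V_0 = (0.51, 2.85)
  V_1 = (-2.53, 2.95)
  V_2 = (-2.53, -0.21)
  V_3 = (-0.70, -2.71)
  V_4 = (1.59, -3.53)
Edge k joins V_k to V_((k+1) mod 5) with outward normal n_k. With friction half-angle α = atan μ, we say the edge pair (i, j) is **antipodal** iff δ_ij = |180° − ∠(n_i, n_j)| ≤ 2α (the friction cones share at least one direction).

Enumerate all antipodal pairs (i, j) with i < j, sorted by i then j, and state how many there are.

α = atan 0.45 = 24.23°;  2α = 48.46°
n_0 = (+0.0329, +0.9995)
n_1 = (-1.0000, -0.0000)
n_2 = (-0.8069, -0.5907)
n_3 = (-0.3371, -0.9415)
n_4 = (+0.9860, +0.1669)
  (0,1): δ = 88.12°  ·
  (0,2): δ = 51.91°  ·
  (0,3): δ = 17.82°  ✓
  (0,4): δ = 101.49°  ·
  (1,2): δ = 143.80°  ·
  (1,3): δ = 109.70°  ·
  (1,4): δ = 9.61°  ✓
  (2,3): δ = 145.91°  ·
  (2,4): δ = 26.60°  ✓
  (3,4): δ = 60.69°  ·
antipodal pairs: 3

count = 3; pairs: (0,3), (1,4), (2,4)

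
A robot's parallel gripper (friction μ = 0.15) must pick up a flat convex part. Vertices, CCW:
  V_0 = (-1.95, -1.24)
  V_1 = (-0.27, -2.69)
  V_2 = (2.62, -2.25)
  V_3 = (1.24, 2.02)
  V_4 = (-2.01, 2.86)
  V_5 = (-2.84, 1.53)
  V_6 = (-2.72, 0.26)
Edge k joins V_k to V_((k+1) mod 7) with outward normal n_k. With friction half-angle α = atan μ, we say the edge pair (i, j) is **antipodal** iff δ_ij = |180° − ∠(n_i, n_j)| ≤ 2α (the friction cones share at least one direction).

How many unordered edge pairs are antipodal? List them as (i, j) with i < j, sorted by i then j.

α = atan 0.15 = 8.53°;  2α = 17.06°
n_0 = (-0.6534, -0.7570)
n_1 = (+0.1505, -0.9886)
n_2 = (+0.9515, +0.3075)
n_3 = (+0.2502, +0.9682)
n_4 = (-0.8484, +0.5294)
n_5 = (-0.9956, -0.0941)
n_6 = (-0.8896, -0.4567)
  (0,1): δ = 130.55°  ·
  (0,2): δ = 31.29°  ·
  (0,3): δ = 26.31°  ·
  (0,4): δ = 98.83°  ·
  (0,5): δ = 136.20°  ·
  (0,6): δ = 157.97°  ·
  (1,2): δ = 80.75°  ·
  (1,3): δ = 23.15°  ·
  (1,4): δ = 49.38°  ·
  (1,5): δ = 86.74°  ·
  (1,6): δ = 108.52°  ·
  (2,3): δ = 122.40°  ·
  (2,4): δ = 49.88°  ·
  (2,5): δ = 12.51°  ✓
  (2,6): δ = 9.26°  ✓
  (3,4): δ = 107.48°  ·
  (3,5): δ = 70.11°  ·
  (3,6): δ = 48.34°  ·
  (4,5): δ = 142.64°  ·
  (4,6): δ = 120.86°  ·
  (5,6): δ = 158.22°  ·
antipodal pairs: 2

count = 2; pairs: (2,5), (2,6)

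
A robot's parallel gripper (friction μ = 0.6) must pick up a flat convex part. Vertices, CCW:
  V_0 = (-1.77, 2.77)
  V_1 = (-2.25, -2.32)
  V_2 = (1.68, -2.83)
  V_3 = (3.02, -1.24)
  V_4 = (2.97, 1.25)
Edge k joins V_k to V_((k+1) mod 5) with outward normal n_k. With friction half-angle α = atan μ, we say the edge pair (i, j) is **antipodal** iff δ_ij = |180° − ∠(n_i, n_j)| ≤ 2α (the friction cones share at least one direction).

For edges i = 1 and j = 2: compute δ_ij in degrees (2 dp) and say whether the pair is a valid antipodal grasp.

δ = 122.73°, invalid

α = atan 0.6 = 30.96°;  2α = 61.93°
edge 1: e_1 = (+3.93, -0.51);  n_1 = (-0.1287, -0.9917)
edge 2: e_2 = (+1.34, +1.59);  n_2 = (+0.7647, -0.6444)
∠(n_1, n_2) = 57.27°
δ = |180° − 57.27°| = 122.73°
122.73° > 2α = 61.93°  →  invalid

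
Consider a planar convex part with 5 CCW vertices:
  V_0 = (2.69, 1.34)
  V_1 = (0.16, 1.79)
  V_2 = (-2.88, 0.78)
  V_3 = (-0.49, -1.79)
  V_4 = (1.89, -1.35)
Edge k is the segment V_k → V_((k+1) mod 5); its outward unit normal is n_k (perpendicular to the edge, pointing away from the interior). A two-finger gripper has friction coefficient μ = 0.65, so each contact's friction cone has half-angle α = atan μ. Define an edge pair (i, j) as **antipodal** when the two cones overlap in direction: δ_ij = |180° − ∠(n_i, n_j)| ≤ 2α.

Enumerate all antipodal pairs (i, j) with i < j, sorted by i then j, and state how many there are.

count = 6; pairs: (0,2), (0,3), (1,2), (1,3), (1,4), (2,4)

α = atan 0.65 = 33.02°;  2α = 66.05°
n_0 = (+0.1751, +0.9845)
n_1 = (-0.3153, +0.9490)
n_2 = (-0.7323, -0.6810)
n_3 = (+0.1818, -0.9833)
n_4 = (+0.9585, -0.2851)
  (0,1): δ = 151.54°  ·
  (0,2): δ = 36.99°  ✓
  (0,3): δ = 20.56°  ✓
  (0,4): δ = 83.52°  ·
  (1,2): δ = 65.46°  ✓
  (1,3): δ = 7.90°  ✓
  (1,4): δ = 55.06°  ✓
  (2,3): δ = 122.45°  ·
  (2,4): δ = 59.48°  ✓
  (3,4): δ = 117.04°  ·
antipodal pairs: 6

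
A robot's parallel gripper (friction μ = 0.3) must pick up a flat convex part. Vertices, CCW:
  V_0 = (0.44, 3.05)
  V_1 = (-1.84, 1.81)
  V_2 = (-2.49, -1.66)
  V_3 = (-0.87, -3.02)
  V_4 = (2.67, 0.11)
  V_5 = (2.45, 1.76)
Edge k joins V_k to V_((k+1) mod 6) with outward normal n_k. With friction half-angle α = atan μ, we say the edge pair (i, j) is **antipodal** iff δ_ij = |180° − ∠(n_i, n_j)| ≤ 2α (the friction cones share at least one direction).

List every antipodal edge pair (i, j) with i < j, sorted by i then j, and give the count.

count = 3; pairs: (0,3), (1,4), (2,5)

α = atan 0.3 = 16.70°;  2α = 33.40°
n_0 = (-0.4778, +0.8785)
n_1 = (-0.9829, +0.1841)
n_2 = (-0.6430, -0.7659)
n_3 = (+0.6624, -0.7492)
n_4 = (+0.9912, +0.1322)
n_5 = (+0.5401, +0.8416)
  (0,1): δ = 129.15°  ·
  (0,2): δ = 68.55°  ·
  (0,3): δ = 12.94°  ✓
  (0,4): δ = 69.05°  ·
  (0,5): δ = 118.77°  ·
  (1,2): δ = 119.40°  ·
  (1,3): δ = 37.91°  ·
  (1,4): δ = 18.20°  ✓
  (1,5): δ = 67.92°  ·
  (2,3): δ = 98.50°  ·
  (2,4): δ = 42.39°  ·
  (2,5): δ = 7.32°  ✓
  (3,4): δ = 123.89°  ·
  (3,5): δ = 74.17°  ·
  (4,5): δ = 130.29°  ·
antipodal pairs: 3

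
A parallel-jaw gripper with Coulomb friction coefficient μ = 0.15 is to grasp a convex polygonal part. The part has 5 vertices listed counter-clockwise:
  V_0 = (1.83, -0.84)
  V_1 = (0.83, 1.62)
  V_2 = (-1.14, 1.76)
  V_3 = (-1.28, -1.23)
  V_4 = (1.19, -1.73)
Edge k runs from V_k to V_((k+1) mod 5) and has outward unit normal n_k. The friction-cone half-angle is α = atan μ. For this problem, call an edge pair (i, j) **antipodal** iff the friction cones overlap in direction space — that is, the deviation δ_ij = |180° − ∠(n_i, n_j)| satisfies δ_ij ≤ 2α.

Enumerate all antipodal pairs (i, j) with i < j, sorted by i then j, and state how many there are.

α = atan 0.15 = 8.53°;  2α = 17.06°
n_0 = (+0.9264, +0.3766)
n_1 = (+0.0709, +0.9975)
n_2 = (-0.9989, +0.0468)
n_3 = (-0.1984, -0.9801)
n_4 = (+0.8119, -0.5838)
  (0,1): δ = 116.19°  ·
  (0,2): δ = 24.80°  ·
  (0,3): δ = 56.43°  ·
  (0,4): δ = 122.16°  ·
  (1,2): δ = 88.62°  ·
  (1,3): δ = 7.38°  ✓
  (1,4): δ = 58.34°  ·
  (2,3): δ = 98.76°  ·
  (2,4): δ = 33.04°  ·
  (3,4): δ = 114.28°  ·
antipodal pairs: 1

count = 1; pairs: (1,3)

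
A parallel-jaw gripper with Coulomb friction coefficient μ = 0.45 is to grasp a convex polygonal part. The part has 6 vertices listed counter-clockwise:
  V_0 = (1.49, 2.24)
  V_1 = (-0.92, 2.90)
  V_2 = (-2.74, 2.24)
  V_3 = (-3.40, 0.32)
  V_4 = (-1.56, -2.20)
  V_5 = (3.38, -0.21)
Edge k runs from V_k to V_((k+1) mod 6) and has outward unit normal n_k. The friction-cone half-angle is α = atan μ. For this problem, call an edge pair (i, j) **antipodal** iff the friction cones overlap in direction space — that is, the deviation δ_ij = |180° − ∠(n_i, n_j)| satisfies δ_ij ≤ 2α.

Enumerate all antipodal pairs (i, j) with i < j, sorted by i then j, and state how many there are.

count = 4; pairs: (0,3), (0,4), (1,4), (3,5)

α = atan 0.45 = 24.23°;  2α = 48.46°
n_0 = (+0.2641, +0.9645)
n_1 = (-0.3409, +0.9401)
n_2 = (-0.9457, +0.3251)
n_3 = (-0.8076, -0.5897)
n_4 = (+0.3737, -0.9276)
n_5 = (+0.7918, +0.6108)
  (0,1): δ = 144.75°  ·
  (0,2): δ = 93.65°  ·
  (0,3): δ = 38.55°  ✓
  (0,4): δ = 37.26°  ✓
  (0,5): δ = 142.96°  ·
  (1,2): δ = 128.90°  ·
  (1,3): δ = 73.80°  ·
  (1,4): δ = 2.01°  ✓
  (1,5): δ = 107.72°  ·
  (2,3): δ = 124.89°  ·
  (2,4): δ = 49.09°  ·
  (2,5): δ = 56.62°  ·
  (3,4): δ = 104.19°  ·
  (3,5): δ = 1.51°  ✓
  (4,5): δ = 74.29°  ·
antipodal pairs: 4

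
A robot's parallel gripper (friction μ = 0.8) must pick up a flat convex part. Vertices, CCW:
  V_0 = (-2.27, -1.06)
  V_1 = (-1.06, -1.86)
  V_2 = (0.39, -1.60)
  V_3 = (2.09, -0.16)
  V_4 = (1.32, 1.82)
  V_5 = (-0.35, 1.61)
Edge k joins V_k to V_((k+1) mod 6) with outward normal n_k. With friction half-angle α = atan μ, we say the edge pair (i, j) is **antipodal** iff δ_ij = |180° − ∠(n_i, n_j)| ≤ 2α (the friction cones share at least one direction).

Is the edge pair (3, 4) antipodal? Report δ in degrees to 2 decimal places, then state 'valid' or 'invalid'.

δ = 104.08°, invalid

α = atan 0.8 = 38.66°;  2α = 77.32°
edge 3: e_3 = (-0.77, +1.98);  n_3 = (+0.9320, +0.3624)
edge 4: e_4 = (-1.67, -0.21);  n_4 = (-0.1248, +0.9922)
∠(n_3, n_4) = 75.92°
δ = |180° − 75.92°| = 104.08°
104.08° > 2α = 77.32°  →  invalid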